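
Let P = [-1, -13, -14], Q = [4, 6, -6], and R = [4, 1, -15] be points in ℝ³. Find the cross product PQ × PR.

PQ = (5, 19, 8)
PR = (5, 14, -1)
i: 19·(-1) - 8·14 = -19 - 112 = -131
j: 8·5 - 5·(-1) = 40 - (-5) = 45
k: 5·14 - 19·5 = 70 - 95 = -25
PQ × PR = (-131, 45, -25)

(-131, 45, -25)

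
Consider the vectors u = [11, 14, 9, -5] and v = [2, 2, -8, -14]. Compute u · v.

u · v = 11·2 + 14·2 + 9·(-8) + (-5)·(-14) = 22 + 28 - 72 + 70 = 48

48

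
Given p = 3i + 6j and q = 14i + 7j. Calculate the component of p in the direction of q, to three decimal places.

p · q = 3·14 + 6·7 = 42 + 42 = 84
|q| = √(196 + 49) = √245 ≈ 15.6525
comp_q p = 84 / √245 ≈ 5.367

5.367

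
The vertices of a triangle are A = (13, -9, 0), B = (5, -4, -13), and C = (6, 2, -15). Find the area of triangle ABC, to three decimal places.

AB = (-8, 5, -13),  AC = (-7, 11, -15)
i: 5·(-15) - (-13)·11 = -75 - (-143) = 68
j: (-13)·(-7) - (-8)·(-15) = 91 - 120 = -29
k: (-8)·11 - 5·(-7) = -88 - (-35) = -53
AB × AC = (68, -29, -53)
|AB × AC| = √8274 ≈ 90.9615
area = ½ · 90.9615 ≈ 45.481

45.481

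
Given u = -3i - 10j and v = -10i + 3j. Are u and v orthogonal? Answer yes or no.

u · v = (-3)·(-10) + (-10)·3 = 30 - 30 = 0
Zero, so the vectors are orthogonal.

yes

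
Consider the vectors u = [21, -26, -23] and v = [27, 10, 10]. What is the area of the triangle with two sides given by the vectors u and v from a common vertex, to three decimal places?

617.091

i: (-26)·10 - (-23)·10 = -260 - (-230) = -30
j: (-23)·27 - 21·10 = -621 - 210 = -831
k: 21·10 - (-26)·27 = 210 - (-702) = 912
u × v = (-30, -831, 912)
|u × v| = √((-30)² + (-831)² + 912²) = √1523205 ≈ 1234.1819
area = ½ · 1234.1819 ≈ 617.091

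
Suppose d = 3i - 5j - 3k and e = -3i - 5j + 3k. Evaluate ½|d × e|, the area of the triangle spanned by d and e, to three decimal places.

21.213

i: (-5)·3 - (-3)·(-5) = -15 - 15 = -30
j: (-3)·(-3) - 3·3 = 9 - 9 = 0
k: 3·(-5) - (-5)·(-3) = -15 - 15 = -30
d × e = (-30, 0, -30)
|d × e| = √((-30)² + 0² + (-30)²) = √1800 ≈ 42.4264
area = ½ · 42.4264 ≈ 21.213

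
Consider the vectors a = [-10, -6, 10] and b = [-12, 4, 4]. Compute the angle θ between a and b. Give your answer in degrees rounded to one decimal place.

48.1

a · b = (-10)·(-12) + (-6)·4 + 10·4 = 120 - 24 + 40 = 136
|a|² = 100 + 36 + 100 = 236,  |a| = √236 ≈ 15.362291
|b|² = 144 + 16 + 16 = 176,  |b| = √176 ≈ 13.266499
cos θ = 136 / (15.362291 · 13.266499) ≈ 0.66731
θ = arccos(0.66731) ≈ 48.1°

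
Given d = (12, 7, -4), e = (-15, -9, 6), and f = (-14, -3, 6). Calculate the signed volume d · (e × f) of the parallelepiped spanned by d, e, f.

-66

e × f:
i: (-9)·6 - 6·(-3) = -54 - (-18) = -36
j: 6·(-14) - (-15)·6 = -84 - (-90) = 6
k: (-15)·(-3) - (-9)·(-14) = 45 - 126 = -81
e × f = (-36, 6, -81)
d · (e × f) = 12·(-36) + 7·6 + (-4)·(-81) = -432 + 42 + 324 = -66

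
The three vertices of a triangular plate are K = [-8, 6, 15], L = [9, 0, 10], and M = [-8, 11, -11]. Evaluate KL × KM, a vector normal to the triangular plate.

KL = (17, -6, -5)
KM = (0, 5, -26)
i: (-6)·(-26) - (-5)·5 = 156 - (-25) = 181
j: (-5)·0 - 17·(-26) = 0 - (-442) = 442
k: 17·5 - (-6)·0 = 85 - 0 = 85
KL × KM = (181, 442, 85)

(181, 442, 85)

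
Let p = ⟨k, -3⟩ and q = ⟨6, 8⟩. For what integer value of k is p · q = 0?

p · q = k·6 + (-3)·8 = -24 + 6k
Set equal to 0: 6k = 24, so k = 4.

4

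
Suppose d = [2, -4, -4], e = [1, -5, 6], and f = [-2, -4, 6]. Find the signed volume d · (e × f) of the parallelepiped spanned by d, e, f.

e × f:
i: (-5)·6 - 6·(-4) = -30 - (-24) = -6
j: 6·(-2) - 1·6 = -12 - 6 = -18
k: 1·(-4) - (-5)·(-2) = -4 - 10 = -14
e × f = (-6, -18, -14)
d · (e × f) = 2·(-6) + (-4)·(-18) + (-4)·(-14) = -12 + 72 + 56 = 116

116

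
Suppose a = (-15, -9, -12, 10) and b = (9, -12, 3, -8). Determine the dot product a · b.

-143

a · b = (-15)·9 + (-9)·(-12) + (-12)·3 + 10·(-8) = -135 + 108 - 36 - 80 = -143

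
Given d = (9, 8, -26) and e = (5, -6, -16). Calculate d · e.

413

d · e = 9·5 + 8·(-6) + (-26)·(-16) = 45 - 48 + 416 = 413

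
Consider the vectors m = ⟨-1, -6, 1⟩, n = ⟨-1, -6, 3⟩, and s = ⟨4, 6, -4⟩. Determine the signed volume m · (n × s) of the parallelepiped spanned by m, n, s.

-36

n × s:
i: (-6)·(-4) - 3·6 = 24 - 18 = 6
j: 3·4 - (-1)·(-4) = 12 - 4 = 8
k: (-1)·6 - (-6)·4 = -6 - (-24) = 18
n × s = (6, 8, 18)
m · (n × s) = (-1)·6 + (-6)·8 + 1·18 = -6 - 48 + 18 = -36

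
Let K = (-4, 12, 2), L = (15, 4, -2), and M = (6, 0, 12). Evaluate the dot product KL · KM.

246

KL = L − K = (19, -8, -4)
KM = M − K = (10, -12, 10)
KL · KM = 19·10 + (-8)·(-12) + (-4)·10 = 190 + 96 - 40 = 246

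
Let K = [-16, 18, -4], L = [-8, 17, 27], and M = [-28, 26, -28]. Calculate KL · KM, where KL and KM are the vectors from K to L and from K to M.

KL = L − K = (8, -1, 31)
KM = M − K = (-12, 8, -24)
KL · KM = 8·(-12) + (-1)·8 + 31·(-24) = -96 - 8 - 744 = -848

-848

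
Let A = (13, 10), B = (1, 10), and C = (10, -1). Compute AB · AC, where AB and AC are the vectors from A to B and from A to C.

36

AB = B − A = (-12, 0)
AC = C − A = (-3, -11)
AB · AC = (-12)·(-3) + 0·(-11) = 36 + 0 = 36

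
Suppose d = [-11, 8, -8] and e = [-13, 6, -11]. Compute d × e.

(-40, -17, 38)

i: 8·(-11) - (-8)·6 = -88 - (-48) = -40
j: (-8)·(-13) - (-11)·(-11) = 104 - 121 = -17
k: (-11)·6 - 8·(-13) = -66 - (-104) = 38
d × e = (-40, -17, 38)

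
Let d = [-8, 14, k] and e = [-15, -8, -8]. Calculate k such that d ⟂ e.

d · e = (-8)·(-15) + 14·(-8) + k·(-8) = 8 - 8k
Set equal to 0: -8k = -8, so k = 1.

1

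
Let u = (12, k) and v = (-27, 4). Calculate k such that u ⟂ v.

81

u · v = 12·(-27) + k·4 = -324 + 4k
Set equal to 0: 4k = 324, so k = 81.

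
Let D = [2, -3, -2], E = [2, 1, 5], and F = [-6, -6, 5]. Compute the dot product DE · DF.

37

DE = E − D = (0, 4, 7)
DF = F − D = (-8, -3, 7)
DE · DF = 0·(-8) + 4·(-3) + 7·7 = 0 - 12 + 49 = 37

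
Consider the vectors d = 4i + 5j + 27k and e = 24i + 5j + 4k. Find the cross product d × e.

i: 5·4 - 27·5 = 20 - 135 = -115
j: 27·24 - 4·4 = 648 - 16 = 632
k: 4·5 - 5·24 = 20 - 120 = -100
d × e = (-115, 632, -100)

(-115, 632, -100)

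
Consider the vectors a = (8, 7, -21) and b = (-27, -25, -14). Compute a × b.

(-623, 679, -11)

i: 7·(-14) - (-21)·(-25) = -98 - 525 = -623
j: (-21)·(-27) - 8·(-14) = 567 - (-112) = 679
k: 8·(-25) - 7·(-27) = -200 - (-189) = -11
a × b = (-623, 679, -11)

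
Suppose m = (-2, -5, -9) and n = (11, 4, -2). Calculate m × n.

(46, -103, 47)

i: (-5)·(-2) - (-9)·4 = 10 - (-36) = 46
j: (-9)·11 - (-2)·(-2) = -99 - 4 = -103
k: (-2)·4 - (-5)·11 = -8 - (-55) = 47
m × n = (46, -103, 47)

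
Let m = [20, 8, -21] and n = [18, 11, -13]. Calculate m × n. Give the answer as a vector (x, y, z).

(127, -118, 76)

i: 8·(-13) - (-21)·11 = -104 - (-231) = 127
j: (-21)·18 - 20·(-13) = -378 - (-260) = -118
k: 20·11 - 8·18 = 220 - 144 = 76
m × n = (127, -118, 76)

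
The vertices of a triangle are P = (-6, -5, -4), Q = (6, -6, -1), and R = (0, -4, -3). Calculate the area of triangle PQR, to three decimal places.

PQ = (12, -1, 3),  PR = (6, 1, 1)
i: (-1)·1 - 3·1 = -1 - 3 = -4
j: 3·6 - 12·1 = 18 - 12 = 6
k: 12·1 - (-1)·6 = 12 - (-6) = 18
PQ × PR = (-4, 6, 18)
|PQ × PR| = √376 ≈ 19.3907
area = ½ · 19.3907 ≈ 9.695

9.695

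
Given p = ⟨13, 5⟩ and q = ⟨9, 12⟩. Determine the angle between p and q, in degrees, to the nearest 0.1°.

32.1

p · q = 13·9 + 5·12 = 117 + 60 = 177
|p|² = 169 + 25 = 194,  |p| = √194 ≈ 13.928388
|q|² = 81 + 144 = 225,  |q| = √225 ≈ 15.000000
cos θ = 177 / (13.928388 · 15.000000) ≈ 0.84719
θ = arccos(0.84719) ≈ 32.1°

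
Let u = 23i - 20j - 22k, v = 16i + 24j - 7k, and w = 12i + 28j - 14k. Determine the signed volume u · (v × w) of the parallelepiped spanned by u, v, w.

-9540

v × w:
i: 24·(-14) - (-7)·28 = -336 - (-196) = -140
j: (-7)·12 - 16·(-14) = -84 - (-224) = 140
k: 16·28 - 24·12 = 448 - 288 = 160
v × w = (-140, 140, 160)
u · (v × w) = 23·(-140) + (-20)·140 + (-22)·160 = -3220 - 2800 - 3520 = -9540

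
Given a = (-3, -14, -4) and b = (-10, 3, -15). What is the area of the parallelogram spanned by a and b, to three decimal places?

267.414

i: (-14)·(-15) - (-4)·3 = 210 - (-12) = 222
j: (-4)·(-10) - (-3)·(-15) = 40 - 45 = -5
k: (-3)·3 - (-14)·(-10) = -9 - 140 = -149
a × b = (222, -5, -149)
|a × b| = √(222² + (-5)² + (-149)²) = √71510 ≈ 267.4135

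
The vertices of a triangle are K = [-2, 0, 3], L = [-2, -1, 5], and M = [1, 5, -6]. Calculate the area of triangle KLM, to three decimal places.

KL = (0, -1, 2),  KM = (3, 5, -9)
i: (-1)·(-9) - 2·5 = 9 - 10 = -1
j: 2·3 - 0·(-9) = 6 - 0 = 6
k: 0·5 - (-1)·3 = 0 - (-3) = 3
KL × KM = (-1, 6, 3)
|KL × KM| = √46 ≈ 6.7823
area = ½ · 6.7823 ≈ 3.391

3.391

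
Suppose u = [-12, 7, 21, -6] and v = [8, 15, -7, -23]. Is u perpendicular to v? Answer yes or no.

yes

u · v = (-12)·8 + 7·15 + 21·(-7) + (-6)·(-23) = -96 + 105 - 147 + 138 = 0
Zero, so the vectors are orthogonal.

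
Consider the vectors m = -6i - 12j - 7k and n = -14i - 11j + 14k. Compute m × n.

(-245, 182, -102)

i: (-12)·14 - (-7)·(-11) = -168 - 77 = -245
j: (-7)·(-14) - (-6)·14 = 98 - (-84) = 182
k: (-6)·(-11) - (-12)·(-14) = 66 - 168 = -102
m × n = (-245, 182, -102)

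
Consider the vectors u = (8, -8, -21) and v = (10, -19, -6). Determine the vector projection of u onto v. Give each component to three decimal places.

(7.203, -13.686, -4.322)

u · v = 8·10 + (-8)·(-19) + (-21)·(-6) = 80 + 152 + 126 = 358
|v|² = 100 + 361 + 36 = 497
proj_v u = (358/497) · (10, -19, -6) ≈ (7.203, -13.686, -4.322)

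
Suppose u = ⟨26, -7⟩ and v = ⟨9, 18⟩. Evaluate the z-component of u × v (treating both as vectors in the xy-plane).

531

26·18 - (-7)·9 = 468 - (-63) = 531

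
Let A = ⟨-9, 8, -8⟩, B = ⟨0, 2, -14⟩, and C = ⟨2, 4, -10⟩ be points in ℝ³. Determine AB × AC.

AB = (9, -6, -6)
AC = (11, -4, -2)
i: (-6)·(-2) - (-6)·(-4) = 12 - 24 = -12
j: (-6)·11 - 9·(-2) = -66 - (-18) = -48
k: 9·(-4) - (-6)·11 = -36 - (-66) = 30
AB × AC = (-12, -48, 30)

(-12, -48, 30)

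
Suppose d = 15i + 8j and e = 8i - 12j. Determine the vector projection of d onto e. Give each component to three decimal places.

d · e = 15·8 + 8·(-12) = 120 - 96 = 24
|e|² = 64 + 144 = 208
proj_e d = (24/208) · (8, -12) ≈ (0.923, -1.385)

(0.923, -1.385)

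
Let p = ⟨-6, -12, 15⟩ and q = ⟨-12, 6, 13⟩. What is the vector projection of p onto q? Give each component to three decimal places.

p · q = (-6)·(-12) + (-12)·6 + 15·13 = 72 - 72 + 195 = 195
|q|² = 144 + 36 + 169 = 349
proj_q p = (195/349) · (-12, 6, 13) ≈ (-6.705, 3.352, 7.264)

(-6.705, 3.352, 7.264)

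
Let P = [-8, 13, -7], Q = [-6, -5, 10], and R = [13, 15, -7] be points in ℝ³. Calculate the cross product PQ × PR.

PQ = (2, -18, 17)
PR = (21, 2, 0)
i: (-18)·0 - 17·2 = 0 - 34 = -34
j: 17·21 - 2·0 = 357 - 0 = 357
k: 2·2 - (-18)·21 = 4 - (-378) = 382
PQ × PR = (-34, 357, 382)

(-34, 357, 382)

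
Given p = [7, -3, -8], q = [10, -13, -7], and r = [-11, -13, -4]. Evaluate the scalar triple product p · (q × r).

q × r:
i: (-13)·(-4) - (-7)·(-13) = 52 - 91 = -39
j: (-7)·(-11) - 10·(-4) = 77 - (-40) = 117
k: 10·(-13) - (-13)·(-11) = -130 - 143 = -273
q × r = (-39, 117, -273)
p · (q × r) = 7·(-39) + (-3)·117 + (-8)·(-273) = -273 - 351 + 2184 = 1560

1560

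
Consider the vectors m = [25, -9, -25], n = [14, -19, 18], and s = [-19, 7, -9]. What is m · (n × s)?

9644

n × s:
i: (-19)·(-9) - 18·7 = 171 - 126 = 45
j: 18·(-19) - 14·(-9) = -342 - (-126) = -216
k: 14·7 - (-19)·(-19) = 98 - 361 = -263
n × s = (45, -216, -263)
m · (n × s) = 25·45 + (-9)·(-216) + (-25)·(-263) = 1125 + 1944 + 6575 = 9644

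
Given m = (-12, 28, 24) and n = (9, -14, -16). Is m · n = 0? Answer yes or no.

no

m · n = (-12)·9 + 28·(-14) + 24·(-16) = -108 - 392 - 384 = -884
Nonzero, so the vectors are not orthogonal.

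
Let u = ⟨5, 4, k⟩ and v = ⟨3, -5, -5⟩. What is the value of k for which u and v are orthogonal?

-1

u · v = 5·3 + 4·(-5) + k·(-5) = -5 - 5k
Set equal to 0: -5k = 5, so k = -1.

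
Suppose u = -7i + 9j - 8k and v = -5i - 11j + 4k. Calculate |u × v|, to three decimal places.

i: 9·4 - (-8)·(-11) = 36 - 88 = -52
j: (-8)·(-5) - (-7)·4 = 40 - (-28) = 68
k: (-7)·(-11) - 9·(-5) = 77 - (-45) = 122
u × v = (-52, 68, 122)
|u × v| = √((-52)² + 68² + 122²) = √22212 ≈ 149.0369

149.037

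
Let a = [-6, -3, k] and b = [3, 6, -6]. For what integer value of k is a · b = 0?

a · b = (-6)·3 + (-3)·6 + k·(-6) = -36 - 6k
Set equal to 0: -6k = 36, so k = -6.

-6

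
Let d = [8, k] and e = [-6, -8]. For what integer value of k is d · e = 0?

-6

d · e = 8·(-6) + k·(-8) = -48 - 8k
Set equal to 0: -8k = 48, so k = -6.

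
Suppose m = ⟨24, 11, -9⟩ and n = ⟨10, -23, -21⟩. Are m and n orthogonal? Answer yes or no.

no

m · n = 24·10 + 11·(-23) + (-9)·(-21) = 240 - 253 + 189 = 176
Nonzero, so the vectors are not orthogonal.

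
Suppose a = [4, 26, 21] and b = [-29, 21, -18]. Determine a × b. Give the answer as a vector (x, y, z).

(-909, -537, 838)

i: 26·(-18) - 21·21 = -468 - 441 = -909
j: 21·(-29) - 4·(-18) = -609 - (-72) = -537
k: 4·21 - 26·(-29) = 84 - (-754) = 838
a × b = (-909, -537, 838)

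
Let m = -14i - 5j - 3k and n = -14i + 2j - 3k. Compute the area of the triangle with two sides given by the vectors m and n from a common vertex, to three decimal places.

50.112

i: (-5)·(-3) - (-3)·2 = 15 - (-6) = 21
j: (-3)·(-14) - (-14)·(-3) = 42 - 42 = 0
k: (-14)·2 - (-5)·(-14) = -28 - 70 = -98
m × n = (21, 0, -98)
|m × n| = √(21² + 0² + (-98)²) = √10045 ≈ 100.2247
area = ½ · 100.2247 ≈ 50.112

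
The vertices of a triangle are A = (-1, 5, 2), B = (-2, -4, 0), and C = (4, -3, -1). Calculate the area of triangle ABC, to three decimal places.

27.834

AB = (-1, -9, -2),  AC = (5, -8, -3)
i: (-9)·(-3) - (-2)·(-8) = 27 - 16 = 11
j: (-2)·5 - (-1)·(-3) = -10 - 3 = -13
k: (-1)·(-8) - (-9)·5 = 8 - (-45) = 53
AB × AC = (11, -13, 53)
|AB × AC| = √3099 ≈ 55.6687
area = ½ · 55.6687 ≈ 27.834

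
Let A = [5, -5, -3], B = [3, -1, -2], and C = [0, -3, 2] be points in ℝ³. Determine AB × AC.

(18, 5, 16)

AB = (-2, 4, 1)
AC = (-5, 2, 5)
i: 4·5 - 1·2 = 20 - 2 = 18
j: 1·(-5) - (-2)·5 = -5 - (-10) = 5
k: (-2)·2 - 4·(-5) = -4 - (-20) = 16
AB × AC = (18, 5, 16)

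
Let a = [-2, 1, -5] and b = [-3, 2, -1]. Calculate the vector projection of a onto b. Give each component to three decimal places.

a · b = (-2)·(-3) + 1·2 + (-5)·(-1) = 6 + 2 + 5 = 13
|b|² = 9 + 4 + 1 = 14
proj_b a = (13/14) · (-3, 2, -1) ≈ (-2.786, 1.857, -0.929)

(-2.786, 1.857, -0.929)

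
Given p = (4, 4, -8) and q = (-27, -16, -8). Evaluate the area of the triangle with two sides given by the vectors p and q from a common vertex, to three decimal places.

149.198

i: 4·(-8) - (-8)·(-16) = -32 - 128 = -160
j: (-8)·(-27) - 4·(-8) = 216 - (-32) = 248
k: 4·(-16) - 4·(-27) = -64 - (-108) = 44
p × q = (-160, 248, 44)
|p × q| = √((-160)² + 248² + 44²) = √89040 ≈ 298.3957
area = ½ · 298.3957 ≈ 149.198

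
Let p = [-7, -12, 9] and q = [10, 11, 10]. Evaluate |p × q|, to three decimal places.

274.609

i: (-12)·10 - 9·11 = -120 - 99 = -219
j: 9·10 - (-7)·10 = 90 - (-70) = 160
k: (-7)·11 - (-12)·10 = -77 - (-120) = 43
p × q = (-219, 160, 43)
|p × q| = √((-219)² + 160² + 43²) = √75410 ≈ 274.6088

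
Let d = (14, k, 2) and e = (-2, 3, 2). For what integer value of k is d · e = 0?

8

d · e = 14·(-2) + k·3 + 2·2 = -24 + 3k
Set equal to 0: 3k = 24, so k = 8.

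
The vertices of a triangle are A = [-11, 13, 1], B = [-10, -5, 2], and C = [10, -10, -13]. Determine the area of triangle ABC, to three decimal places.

225.208

AB = (1, -18, 1),  AC = (21, -23, -14)
i: (-18)·(-14) - 1·(-23) = 252 - (-23) = 275
j: 1·21 - 1·(-14) = 21 - (-14) = 35
k: 1·(-23) - (-18)·21 = -23 - (-378) = 355
AB × AC = (275, 35, 355)
|AB × AC| = √202875 ≈ 450.4165
area = ½ · 450.4165 ≈ 225.208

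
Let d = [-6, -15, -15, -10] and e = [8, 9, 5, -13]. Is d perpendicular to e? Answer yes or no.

d · e = (-6)·8 + (-15)·9 + (-15)·5 + (-10)·(-13) = -48 - 135 - 75 + 130 = -128
Nonzero, so the vectors are not orthogonal.

no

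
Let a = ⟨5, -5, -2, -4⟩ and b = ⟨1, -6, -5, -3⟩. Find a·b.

57

a · b = 5·1 + (-5)·(-6) + (-2)·(-5) + (-4)·(-3) = 5 + 30 + 10 + 12 = 57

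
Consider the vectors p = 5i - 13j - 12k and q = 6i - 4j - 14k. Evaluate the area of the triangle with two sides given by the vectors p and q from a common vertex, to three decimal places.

i: (-13)·(-14) - (-12)·(-4) = 182 - 48 = 134
j: (-12)·6 - 5·(-14) = -72 - (-70) = -2
k: 5·(-4) - (-13)·6 = -20 - (-78) = 58
p × q = (134, -2, 58)
|p × q| = √(134² + (-2)² + 58²) = √21324 ≈ 146.0274
area = ½ · 146.0274 ≈ 73.014

73.014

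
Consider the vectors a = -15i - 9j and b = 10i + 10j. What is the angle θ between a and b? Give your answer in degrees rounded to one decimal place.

166.0

a · b = (-15)·10 + (-9)·10 = -150 - 90 = -240
|a|² = 225 + 81 = 306,  |a| = √306 ≈ 17.492856
|b|² = 100 + 100 = 200,  |b| = √200 ≈ 14.142136
cos θ = -240 / (17.492856 · 14.142136) ≈ -0.97014
θ = arccos(-0.97014) ≈ 166.0°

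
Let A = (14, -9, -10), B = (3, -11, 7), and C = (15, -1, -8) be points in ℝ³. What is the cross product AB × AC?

AB = (-11, -2, 17)
AC = (1, 8, 2)
i: (-2)·2 - 17·8 = -4 - 136 = -140
j: 17·1 - (-11)·2 = 17 - (-22) = 39
k: (-11)·8 - (-2)·1 = -88 - (-2) = -86
AB × AC = (-140, 39, -86)

(-140, 39, -86)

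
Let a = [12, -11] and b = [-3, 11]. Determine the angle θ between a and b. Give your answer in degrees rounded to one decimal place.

a · b = 12·(-3) + (-11)·11 = -36 - 121 = -157
|a|² = 144 + 121 = 265,  |a| = √265 ≈ 16.278821
|b|² = 9 + 121 = 130,  |b| = √130 ≈ 11.401754
cos θ = -157 / (16.278821 · 11.401754) ≈ -0.84587
θ = arccos(-0.84587) ≈ 147.8°

147.8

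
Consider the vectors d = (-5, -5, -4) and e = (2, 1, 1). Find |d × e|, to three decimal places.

i: (-5)·1 - (-4)·1 = -5 - (-4) = -1
j: (-4)·2 - (-5)·1 = -8 - (-5) = -3
k: (-5)·1 - (-5)·2 = -5 - (-10) = 5
d × e = (-1, -3, 5)
|d × e| = √((-1)² + (-3)² + 5²) = √35 ≈ 5.9161

5.916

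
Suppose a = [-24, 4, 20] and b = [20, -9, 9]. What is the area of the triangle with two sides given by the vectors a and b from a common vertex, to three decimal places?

333.395

i: 4·9 - 20·(-9) = 36 - (-180) = 216
j: 20·20 - (-24)·9 = 400 - (-216) = 616
k: (-24)·(-9) - 4·20 = 216 - 80 = 136
a × b = (216, 616, 136)
|a × b| = √(216² + 616² + 136²) = √444608 ≈ 666.7893
area = ½ · 666.7893 ≈ 333.395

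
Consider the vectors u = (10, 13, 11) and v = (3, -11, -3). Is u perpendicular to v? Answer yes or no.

u · v = 10·3 + 13·(-11) + 11·(-3) = 30 - 143 - 33 = -146
Nonzero, so the vectors are not orthogonal.

no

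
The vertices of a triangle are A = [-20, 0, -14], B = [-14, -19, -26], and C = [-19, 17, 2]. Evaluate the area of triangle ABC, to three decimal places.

AB = (6, -19, -12),  AC = (1, 17, 16)
i: (-19)·16 - (-12)·17 = -304 - (-204) = -100
j: (-12)·1 - 6·16 = -12 - 96 = -108
k: 6·17 - (-19)·1 = 102 - (-19) = 121
AB × AC = (-100, -108, 121)
|AB × AC| = √36305 ≈ 190.5387
area = ½ · 190.5387 ≈ 95.269

95.269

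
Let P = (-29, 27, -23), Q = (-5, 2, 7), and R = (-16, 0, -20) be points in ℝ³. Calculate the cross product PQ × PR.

(735, 318, -323)

PQ = (24, -25, 30)
PR = (13, -27, 3)
i: (-25)·3 - 30·(-27) = -75 - (-810) = 735
j: 30·13 - 24·3 = 390 - 72 = 318
k: 24·(-27) - (-25)·13 = -648 - (-325) = -323
PQ × PR = (735, 318, -323)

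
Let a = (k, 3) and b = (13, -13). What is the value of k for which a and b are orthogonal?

3

a · b = k·13 + 3·(-13) = -39 + 13k
Set equal to 0: 13k = 39, so k = 3.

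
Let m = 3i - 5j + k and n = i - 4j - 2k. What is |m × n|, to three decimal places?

i: (-5)·(-2) - 1·(-4) = 10 - (-4) = 14
j: 1·1 - 3·(-2) = 1 - (-6) = 7
k: 3·(-4) - (-5)·1 = -12 - (-5) = -7
m × n = (14, 7, -7)
|m × n| = √(14² + 7² + (-7)²) = √294 ≈ 17.1464

17.146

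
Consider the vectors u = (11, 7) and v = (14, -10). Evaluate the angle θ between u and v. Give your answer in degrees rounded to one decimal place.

u · v = 11·14 + 7·(-10) = 154 - 70 = 84
|u|² = 121 + 49 = 170,  |u| = √170 ≈ 13.038405
|v|² = 196 + 100 = 296,  |v| = √296 ≈ 17.204651
cos θ = 84 / (13.038405 · 17.204651) ≈ 0.37446
θ = arccos(0.37446) ≈ 68.0°

68.0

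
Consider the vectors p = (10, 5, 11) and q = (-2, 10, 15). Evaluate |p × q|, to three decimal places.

i: 5·15 - 11·10 = 75 - 110 = -35
j: 11·(-2) - 10·15 = -22 - 150 = -172
k: 10·10 - 5·(-2) = 100 - (-10) = 110
p × q = (-35, -172, 110)
|p × q| = √((-35)² + (-172)² + 110²) = √42909 ≈ 207.1449

207.145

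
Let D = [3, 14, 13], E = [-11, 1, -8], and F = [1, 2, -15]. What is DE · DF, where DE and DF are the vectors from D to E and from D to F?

DE = E − D = (-14, -13, -21)
DF = F − D = (-2, -12, -28)
DE · DF = (-14)·(-2) + (-13)·(-12) + (-21)·(-28) = 28 + 156 + 588 = 772

772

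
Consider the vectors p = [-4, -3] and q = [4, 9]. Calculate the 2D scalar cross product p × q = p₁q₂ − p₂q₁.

(-4)·9 - (-3)·4 = -36 - (-12) = -24

-24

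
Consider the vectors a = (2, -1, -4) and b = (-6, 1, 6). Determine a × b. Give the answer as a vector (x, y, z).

(-2, 12, -4)

i: (-1)·6 - (-4)·1 = -6 - (-4) = -2
j: (-4)·(-6) - 2·6 = 24 - 12 = 12
k: 2·1 - (-1)·(-6) = 2 - 6 = -4
a × b = (-2, 12, -4)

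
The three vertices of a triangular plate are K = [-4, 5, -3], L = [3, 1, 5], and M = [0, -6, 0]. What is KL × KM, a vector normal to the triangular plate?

(76, 11, -61)

KL = (7, -4, 8)
KM = (4, -11, 3)
i: (-4)·3 - 8·(-11) = -12 - (-88) = 76
j: 8·4 - 7·3 = 32 - 21 = 11
k: 7·(-11) - (-4)·4 = -77 - (-16) = -61
KL × KM = (76, 11, -61)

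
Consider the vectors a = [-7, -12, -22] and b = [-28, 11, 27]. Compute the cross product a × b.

(-82, 805, -413)

i: (-12)·27 - (-22)·11 = -324 - (-242) = -82
j: (-22)·(-28) - (-7)·27 = 616 - (-189) = 805
k: (-7)·11 - (-12)·(-28) = -77 - 336 = -413
a × b = (-82, 805, -413)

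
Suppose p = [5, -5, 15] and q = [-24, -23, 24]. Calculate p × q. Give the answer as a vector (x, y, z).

(225, -480, -235)

i: (-5)·24 - 15·(-23) = -120 - (-345) = 225
j: 15·(-24) - 5·24 = -360 - 120 = -480
k: 5·(-23) - (-5)·(-24) = -115 - 120 = -235
p × q = (225, -480, -235)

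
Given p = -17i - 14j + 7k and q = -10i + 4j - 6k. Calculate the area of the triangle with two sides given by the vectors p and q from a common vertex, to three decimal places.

i: (-14)·(-6) - 7·4 = 84 - 28 = 56
j: 7·(-10) - (-17)·(-6) = -70 - 102 = -172
k: (-17)·4 - (-14)·(-10) = -68 - 140 = -208
p × q = (56, -172, -208)
|p × q| = √(56² + (-172)² + (-208)²) = √75984 ≈ 275.6520
area = ½ · 275.6520 ≈ 137.826

137.826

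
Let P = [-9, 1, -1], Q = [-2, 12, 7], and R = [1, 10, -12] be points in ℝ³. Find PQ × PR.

PQ = (7, 11, 8)
PR = (10, 9, -11)
i: 11·(-11) - 8·9 = -121 - 72 = -193
j: 8·10 - 7·(-11) = 80 - (-77) = 157
k: 7·9 - 11·10 = 63 - 110 = -47
PQ × PR = (-193, 157, -47)

(-193, 157, -47)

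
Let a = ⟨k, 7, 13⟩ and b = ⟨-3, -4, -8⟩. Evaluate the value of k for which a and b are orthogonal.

a · b = k·(-3) + 7·(-4) + 13·(-8) = -132 - 3k
Set equal to 0: -3k = 132, so k = -44.

-44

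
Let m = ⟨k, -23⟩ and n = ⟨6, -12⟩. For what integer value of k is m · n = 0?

-46

m · n = k·6 + (-23)·(-12) = 276 + 6k
Set equal to 0: 6k = -276, so k = -46.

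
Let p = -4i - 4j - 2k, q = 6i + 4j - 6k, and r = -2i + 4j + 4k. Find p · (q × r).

q × r:
i: 4·4 - (-6)·4 = 16 - (-24) = 40
j: (-6)·(-2) - 6·4 = 12 - 24 = -12
k: 6·4 - 4·(-2) = 24 - (-8) = 32
q × r = (40, -12, 32)
p · (q × r) = (-4)·40 + (-4)·(-12) + (-2)·32 = -160 + 48 - 64 = -176

-176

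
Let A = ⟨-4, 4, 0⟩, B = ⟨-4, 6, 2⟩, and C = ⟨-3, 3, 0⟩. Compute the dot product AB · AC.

-2

AB = B − A = (0, 2, 2)
AC = C − A = (1, -1, 0)
AB · AC = 0·1 + 2·(-1) + 2·0 = 0 - 2 + 0 = -2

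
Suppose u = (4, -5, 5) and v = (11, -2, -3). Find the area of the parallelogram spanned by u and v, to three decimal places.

i: (-5)·(-3) - 5·(-2) = 15 - (-10) = 25
j: 5·11 - 4·(-3) = 55 - (-12) = 67
k: 4·(-2) - (-5)·11 = -8 - (-55) = 47
u × v = (25, 67, 47)
|u × v| = √(25² + 67² + 47²) = √7323 ≈ 85.5745

85.575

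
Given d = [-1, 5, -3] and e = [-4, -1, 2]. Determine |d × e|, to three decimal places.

i: 5·2 - (-3)·(-1) = 10 - 3 = 7
j: (-3)·(-4) - (-1)·2 = 12 - (-2) = 14
k: (-1)·(-1) - 5·(-4) = 1 - (-20) = 21
d × e = (7, 14, 21)
|d × e| = √(7² + 14² + 21²) = √686 ≈ 26.1916

26.192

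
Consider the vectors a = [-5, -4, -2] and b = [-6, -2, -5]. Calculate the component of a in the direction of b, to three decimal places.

a · b = (-5)·(-6) + (-4)·(-2) + (-2)·(-5) = 30 + 8 + 10 = 48
|b| = √(36 + 4 + 25) = √65 ≈ 8.0623
comp_b a = 48 / √65 ≈ 5.954

5.954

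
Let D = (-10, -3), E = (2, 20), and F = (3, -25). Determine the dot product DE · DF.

DE = E − D = (12, 23)
DF = F − D = (13, -22)
DE · DF = 12·13 + 23·(-22) = 156 - 506 = -350

-350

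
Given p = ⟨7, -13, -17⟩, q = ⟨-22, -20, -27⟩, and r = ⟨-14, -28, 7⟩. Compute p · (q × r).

-18900

q × r:
i: (-20)·7 - (-27)·(-28) = -140 - 756 = -896
j: (-27)·(-14) - (-22)·7 = 378 - (-154) = 532
k: (-22)·(-28) - (-20)·(-14) = 616 - 280 = 336
q × r = (-896, 532, 336)
p · (q × r) = 7·(-896) + (-13)·532 + (-17)·336 = -6272 - 6916 - 5712 = -18900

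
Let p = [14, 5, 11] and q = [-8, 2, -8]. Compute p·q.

p · q = 14·(-8) + 5·2 + 11·(-8) = -112 + 10 - 88 = -190

-190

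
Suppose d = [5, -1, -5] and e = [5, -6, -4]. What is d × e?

(-26, -5, -25)

i: (-1)·(-4) - (-5)·(-6) = 4 - 30 = -26
j: (-5)·5 - 5·(-4) = -25 - (-20) = -5
k: 5·(-6) - (-1)·5 = -30 - (-5) = -25
d × e = (-26, -5, -25)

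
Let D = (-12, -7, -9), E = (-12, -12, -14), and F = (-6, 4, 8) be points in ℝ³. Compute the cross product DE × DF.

(-30, -30, 30)

DE = (0, -5, -5)
DF = (6, 11, 17)
i: (-5)·17 - (-5)·11 = -85 - (-55) = -30
j: (-5)·6 - 0·17 = -30 - 0 = -30
k: 0·11 - (-5)·6 = 0 - (-30) = 30
DE × DF = (-30, -30, 30)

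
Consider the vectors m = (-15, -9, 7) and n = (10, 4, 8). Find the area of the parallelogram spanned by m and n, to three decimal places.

216.795

i: (-9)·8 - 7·4 = -72 - 28 = -100
j: 7·10 - (-15)·8 = 70 - (-120) = 190
k: (-15)·4 - (-9)·10 = -60 - (-90) = 30
m × n = (-100, 190, 30)
|m × n| = √((-100)² + 190² + 30²) = √47000 ≈ 216.7948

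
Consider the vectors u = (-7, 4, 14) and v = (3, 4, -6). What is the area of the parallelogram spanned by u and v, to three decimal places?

i: 4·(-6) - 14·4 = -24 - 56 = -80
j: 14·3 - (-7)·(-6) = 42 - 42 = 0
k: (-7)·4 - 4·3 = -28 - 12 = -40
u × v = (-80, 0, -40)
|u × v| = √((-80)² + 0² + (-40)²) = √8000 ≈ 89.4427

89.443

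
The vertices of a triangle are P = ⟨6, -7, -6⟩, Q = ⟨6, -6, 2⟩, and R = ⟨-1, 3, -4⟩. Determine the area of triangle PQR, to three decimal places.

PQ = (0, 1, 8),  PR = (-7, 10, 2)
i: 1·2 - 8·10 = 2 - 80 = -78
j: 8·(-7) - 0·2 = -56 - 0 = -56
k: 0·10 - 1·(-7) = 0 - (-7) = 7
PQ × PR = (-78, -56, 7)
|PQ × PR| = √9269 ≈ 96.2756
area = ½ · 96.2756 ≈ 48.138

48.138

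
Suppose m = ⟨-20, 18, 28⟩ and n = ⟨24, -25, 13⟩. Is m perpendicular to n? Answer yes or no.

m · n = (-20)·24 + 18·(-25) + 28·13 = -480 - 450 + 364 = -566
Nonzero, so the vectors are not orthogonal.

no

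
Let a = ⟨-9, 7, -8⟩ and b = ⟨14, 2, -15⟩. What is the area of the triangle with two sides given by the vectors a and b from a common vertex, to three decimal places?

i: 7·(-15) - (-8)·2 = -105 - (-16) = -89
j: (-8)·14 - (-9)·(-15) = -112 - 135 = -247
k: (-9)·2 - 7·14 = -18 - 98 = -116
a × b = (-89, -247, -116)
|a × b| = √((-89)² + (-247)² + (-116)²) = √82386 ≈ 287.0296
area = ½ · 287.0296 ≈ 143.515

143.515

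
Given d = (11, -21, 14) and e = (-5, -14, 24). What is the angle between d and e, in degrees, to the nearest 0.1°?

42.3

d · e = 11·(-5) + (-21)·(-14) + 14·24 = -55 + 294 + 336 = 575
|d|² = 121 + 441 + 196 = 758,  |d| = √758 ≈ 27.531800
|e|² = 25 + 196 + 576 = 797,  |e| = √797 ≈ 28.231188
cos θ = 575 / (27.531800 · 28.231188) ≈ 0.73978
θ = arccos(0.73978) ≈ 42.3°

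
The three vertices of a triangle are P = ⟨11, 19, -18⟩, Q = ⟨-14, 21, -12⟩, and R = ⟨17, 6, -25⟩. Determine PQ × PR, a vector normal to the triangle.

PQ = (-25, 2, 6)
PR = (6, -13, -7)
i: 2·(-7) - 6·(-13) = -14 - (-78) = 64
j: 6·6 - (-25)·(-7) = 36 - 175 = -139
k: (-25)·(-13) - 2·6 = 325 - 12 = 313
PQ × PR = (64, -139, 313)

(64, -139, 313)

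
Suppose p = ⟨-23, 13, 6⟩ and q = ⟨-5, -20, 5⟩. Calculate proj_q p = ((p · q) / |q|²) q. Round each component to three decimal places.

p · q = (-23)·(-5) + 13·(-20) + 6·5 = 115 - 260 + 30 = -115
|q|² = 25 + 400 + 25 = 450
proj_q p = (-115/450) · (-5, -20, 5) ≈ (1.278, 5.111, -1.278)

(1.278, 5.111, -1.278)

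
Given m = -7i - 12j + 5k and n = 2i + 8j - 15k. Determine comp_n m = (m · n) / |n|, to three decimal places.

-10.808

m · n = (-7)·2 + (-12)·8 + 5·(-15) = -14 - 96 - 75 = -185
|n| = √(4 + 64 + 225) = √293 ≈ 17.1172
comp_n m = -185 / √293 ≈ -10.808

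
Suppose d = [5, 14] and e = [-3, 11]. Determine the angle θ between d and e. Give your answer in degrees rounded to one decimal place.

34.9

d · e = 5·(-3) + 14·11 = -15 + 154 = 139
|d|² = 25 + 196 = 221,  |d| = √221 ≈ 14.866069
|e|² = 9 + 121 = 130,  |e| = √130 ≈ 11.401754
cos θ = 139 / (14.866069 · 11.401754) ≈ 0.82006
θ = arccos(0.82006) ≈ 34.9°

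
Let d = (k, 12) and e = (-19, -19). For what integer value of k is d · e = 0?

d · e = k·(-19) + 12·(-19) = -228 - 19k
Set equal to 0: -19k = 228, so k = -12.

-12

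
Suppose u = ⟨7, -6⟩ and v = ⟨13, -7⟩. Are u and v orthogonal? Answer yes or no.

no

u · v = 7·13 + (-6)·(-7) = 91 + 42 = 133
Nonzero, so the vectors are not orthogonal.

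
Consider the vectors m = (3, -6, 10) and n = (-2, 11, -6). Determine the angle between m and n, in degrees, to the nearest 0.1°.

m · n = 3·(-2) + (-6)·11 + 10·(-6) = -6 - 66 - 60 = -132
|m|² = 9 + 36 + 100 = 145,  |m| = √145 ≈ 12.041595
|n|² = 4 + 121 + 36 = 161,  |n| = √161 ≈ 12.688578
cos θ = -132 / (12.041595 · 12.688578) ≈ -0.86393
θ = arccos(-0.86393) ≈ 149.8°

149.8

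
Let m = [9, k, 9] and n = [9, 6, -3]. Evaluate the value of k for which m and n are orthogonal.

-9

m · n = 9·9 + k·6 + 9·(-3) = 54 + 6k
Set equal to 0: 6k = -54, so k = -9.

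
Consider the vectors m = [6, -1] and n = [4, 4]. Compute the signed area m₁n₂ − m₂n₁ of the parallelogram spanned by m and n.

6·4 - (-1)·4 = 24 - (-4) = 28

28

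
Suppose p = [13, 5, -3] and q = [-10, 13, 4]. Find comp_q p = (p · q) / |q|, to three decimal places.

-4.561

p · q = 13·(-10) + 5·13 + (-3)·4 = -130 + 65 - 12 = -77
|q| = √(100 + 169 + 16) = √285 ≈ 16.8819
comp_q p = -77 / √285 ≈ -4.561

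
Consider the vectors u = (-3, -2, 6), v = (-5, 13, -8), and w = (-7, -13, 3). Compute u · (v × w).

989

v × w:
i: 13·3 - (-8)·(-13) = 39 - 104 = -65
j: (-8)·(-7) - (-5)·3 = 56 - (-15) = 71
k: (-5)·(-13) - 13·(-7) = 65 - (-91) = 156
v × w = (-65, 71, 156)
u · (v × w) = (-3)·(-65) + (-2)·71 + 6·156 = 195 - 142 + 936 = 989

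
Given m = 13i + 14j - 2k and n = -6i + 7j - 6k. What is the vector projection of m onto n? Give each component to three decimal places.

m · n = 13·(-6) + 14·7 + (-2)·(-6) = -78 + 98 + 12 = 32
|n|² = 36 + 49 + 36 = 121
proj_n m = (32/121) · (-6, 7, -6) ≈ (-1.587, 1.851, -1.587)

(-1.587, 1.851, -1.587)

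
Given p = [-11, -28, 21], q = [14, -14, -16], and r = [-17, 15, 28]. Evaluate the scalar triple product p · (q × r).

q × r:
i: (-14)·28 - (-16)·15 = -392 - (-240) = -152
j: (-16)·(-17) - 14·28 = 272 - 392 = -120
k: 14·15 - (-14)·(-17) = 210 - 238 = -28
q × r = (-152, -120, -28)
p · (q × r) = (-11)·(-152) + (-28)·(-120) + 21·(-28) = 1672 + 3360 - 588 = 4444

4444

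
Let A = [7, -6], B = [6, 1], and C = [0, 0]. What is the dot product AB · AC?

AB = B − A = (-1, 7)
AC = C − A = (-7, 6)
AB · AC = (-1)·(-7) + 7·6 = 7 + 42 = 49

49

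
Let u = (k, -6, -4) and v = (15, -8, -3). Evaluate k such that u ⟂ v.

u · v = k·15 + (-6)·(-8) + (-4)·(-3) = 60 + 15k
Set equal to 0: 15k = -60, so k = -4.

-4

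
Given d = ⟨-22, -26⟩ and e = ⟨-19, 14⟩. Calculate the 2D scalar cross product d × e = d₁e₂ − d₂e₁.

-802

(-22)·14 - (-26)·(-19) = -308 - 494 = -802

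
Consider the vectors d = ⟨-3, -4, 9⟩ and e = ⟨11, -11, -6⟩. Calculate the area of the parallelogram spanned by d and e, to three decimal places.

i: (-4)·(-6) - 9·(-11) = 24 - (-99) = 123
j: 9·11 - (-3)·(-6) = 99 - 18 = 81
k: (-3)·(-11) - (-4)·11 = 33 - (-44) = 77
d × e = (123, 81, 77)
|d × e| = √(123² + 81² + 77²) = √27619 ≈ 166.1897

166.190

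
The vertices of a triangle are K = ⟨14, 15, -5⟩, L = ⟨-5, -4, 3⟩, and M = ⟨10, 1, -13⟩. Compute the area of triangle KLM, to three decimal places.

KL = (-19, -19, 8),  KM = (-4, -14, -8)
i: (-19)·(-8) - 8·(-14) = 152 - (-112) = 264
j: 8·(-4) - (-19)·(-8) = -32 - 152 = -184
k: (-19)·(-14) - (-19)·(-4) = 266 - 76 = 190
KL × KM = (264, -184, 190)
|KL × KM| = √139652 ≈ 373.7004
area = ½ · 373.7004 ≈ 186.850

186.850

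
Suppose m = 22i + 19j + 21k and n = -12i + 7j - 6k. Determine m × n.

(-261, -120, 382)

i: 19·(-6) - 21·7 = -114 - 147 = -261
j: 21·(-12) - 22·(-6) = -252 - (-132) = -120
k: 22·7 - 19·(-12) = 154 - (-228) = 382
m × n = (-261, -120, 382)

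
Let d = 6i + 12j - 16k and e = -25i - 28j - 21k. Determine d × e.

i: 12·(-21) - (-16)·(-28) = -252 - 448 = -700
j: (-16)·(-25) - 6·(-21) = 400 - (-126) = 526
k: 6·(-28) - 12·(-25) = -168 - (-300) = 132
d × e = (-700, 526, 132)

(-700, 526, 132)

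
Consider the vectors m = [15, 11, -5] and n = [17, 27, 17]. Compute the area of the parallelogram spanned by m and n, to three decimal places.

516.535

i: 11·17 - (-5)·27 = 187 - (-135) = 322
j: (-5)·17 - 15·17 = -85 - 255 = -340
k: 15·27 - 11·17 = 405 - 187 = 218
m × n = (322, -340, 218)
|m × n| = √(322² + (-340)² + 218²) = √266808 ≈ 516.5346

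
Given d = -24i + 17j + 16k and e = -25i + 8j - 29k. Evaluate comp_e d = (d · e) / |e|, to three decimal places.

6.954

d · e = (-24)·(-25) + 17·8 + 16·(-29) = 600 + 136 - 464 = 272
|e| = √(625 + 64 + 841) = √1530 ≈ 39.1152
comp_e d = 272 / √1530 ≈ 6.954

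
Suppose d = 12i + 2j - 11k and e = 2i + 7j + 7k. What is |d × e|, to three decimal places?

i: 2·7 - (-11)·7 = 14 - (-77) = 91
j: (-11)·2 - 12·7 = -22 - 84 = -106
k: 12·7 - 2·2 = 84 - 4 = 80
d × e = (91, -106, 80)
|d × e| = √(91² + (-106)² + 80²) = √25917 ≈ 160.9876

160.988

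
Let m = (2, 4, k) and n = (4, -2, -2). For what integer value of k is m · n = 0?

0

m · n = 2·4 + 4·(-2) + k·(-2) = 0 - 2k
Set equal to 0: -2k = 0, so k = 0.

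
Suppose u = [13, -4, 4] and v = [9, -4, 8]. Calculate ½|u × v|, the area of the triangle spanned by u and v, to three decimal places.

i: (-4)·8 - 4·(-4) = -32 - (-16) = -16
j: 4·9 - 13·8 = 36 - 104 = -68
k: 13·(-4) - (-4)·9 = -52 - (-36) = -16
u × v = (-16, -68, -16)
|u × v| = √((-16)² + (-68)² + (-16)²) = √5136 ≈ 71.6659
area = ½ · 71.6659 ≈ 35.833

35.833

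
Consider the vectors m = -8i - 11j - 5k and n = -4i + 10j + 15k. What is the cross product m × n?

i: (-11)·15 - (-5)·10 = -165 - (-50) = -115
j: (-5)·(-4) - (-8)·15 = 20 - (-120) = 140
k: (-8)·10 - (-11)·(-4) = -80 - 44 = -124
m × n = (-115, 140, -124)

(-115, 140, -124)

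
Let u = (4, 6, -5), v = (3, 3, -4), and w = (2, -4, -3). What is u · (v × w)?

-4

v × w:
i: 3·(-3) - (-4)·(-4) = -9 - 16 = -25
j: (-4)·2 - 3·(-3) = -8 - (-9) = 1
k: 3·(-4) - 3·2 = -12 - 6 = -18
v × w = (-25, 1, -18)
u · (v × w) = 4·(-25) + 6·1 + (-5)·(-18) = -100 + 6 + 90 = -4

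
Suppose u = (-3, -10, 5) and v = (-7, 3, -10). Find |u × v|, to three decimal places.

133.008

i: (-10)·(-10) - 5·3 = 100 - 15 = 85
j: 5·(-7) - (-3)·(-10) = -35 - 30 = -65
k: (-3)·3 - (-10)·(-7) = -9 - 70 = -79
u × v = (85, -65, -79)
|u × v| = √(85² + (-65)² + (-79)²) = √17691 ≈ 133.0075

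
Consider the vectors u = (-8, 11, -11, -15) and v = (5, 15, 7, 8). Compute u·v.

-72

u · v = (-8)·5 + 11·15 + (-11)·7 + (-15)·8 = -40 + 165 - 77 - 120 = -72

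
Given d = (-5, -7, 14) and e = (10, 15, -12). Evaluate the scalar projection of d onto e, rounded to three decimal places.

-14.915

d · e = (-5)·10 + (-7)·15 + 14·(-12) = -50 - 105 - 168 = -323
|e| = √(100 + 225 + 144) = √469 ≈ 21.6564
comp_e d = -323 / √469 ≈ -14.915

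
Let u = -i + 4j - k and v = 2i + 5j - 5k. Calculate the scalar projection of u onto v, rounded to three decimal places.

u · v = (-1)·2 + 4·5 + (-1)·(-5) = -2 + 20 + 5 = 23
|v| = √(4 + 25 + 25) = √54 ≈ 7.3485
comp_v u = 23 / √54 ≈ 3.130

3.130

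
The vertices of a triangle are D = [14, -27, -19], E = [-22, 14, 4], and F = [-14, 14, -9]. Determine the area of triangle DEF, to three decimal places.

DE = (-36, 41, 23),  DF = (-28, 41, 10)
i: 41·10 - 23·41 = 410 - 943 = -533
j: 23·(-28) - (-36)·10 = -644 - (-360) = -284
k: (-36)·41 - 41·(-28) = -1476 - (-1148) = -328
DE × DF = (-533, -284, -328)
|DE × DF| = √472329 ≈ 687.2620
area = ½ · 687.2620 ≈ 343.631

343.631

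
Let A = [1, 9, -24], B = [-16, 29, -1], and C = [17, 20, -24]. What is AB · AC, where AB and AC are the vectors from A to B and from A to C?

-52

AB = B − A = (-17, 20, 23)
AC = C − A = (16, 11, 0)
AB · AC = (-17)·16 + 20·11 + 23·0 = -272 + 220 + 0 = -52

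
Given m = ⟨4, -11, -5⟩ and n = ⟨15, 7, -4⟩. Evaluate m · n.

3

m · n = 4·15 + (-11)·7 + (-5)·(-4) = 60 - 77 + 20 = 3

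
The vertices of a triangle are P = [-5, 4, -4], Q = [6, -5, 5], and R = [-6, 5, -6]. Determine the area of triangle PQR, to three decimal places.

PQ = (11, -9, 9),  PR = (-1, 1, -2)
i: (-9)·(-2) - 9·1 = 18 - 9 = 9
j: 9·(-1) - 11·(-2) = -9 - (-22) = 13
k: 11·1 - (-9)·(-1) = 11 - 9 = 2
PQ × PR = (9, 13, 2)
|PQ × PR| = √254 ≈ 15.9374
area = ½ · 15.9374 ≈ 7.969

7.969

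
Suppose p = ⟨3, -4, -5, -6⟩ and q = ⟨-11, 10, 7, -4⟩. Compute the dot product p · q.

-84

p · q = 3·(-11) + (-4)·10 + (-5)·7 + (-6)·(-4) = -33 - 40 - 35 + 24 = -84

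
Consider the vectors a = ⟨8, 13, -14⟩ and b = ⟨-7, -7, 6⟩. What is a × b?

i: 13·6 - (-14)·(-7) = 78 - 98 = -20
j: (-14)·(-7) - 8·6 = 98 - 48 = 50
k: 8·(-7) - 13·(-7) = -56 - (-91) = 35
a × b = (-20, 50, 35)

(-20, 50, 35)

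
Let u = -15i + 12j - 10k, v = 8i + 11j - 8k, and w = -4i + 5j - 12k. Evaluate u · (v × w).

v × w:
i: 11·(-12) - (-8)·5 = -132 - (-40) = -92
j: (-8)·(-4) - 8·(-12) = 32 - (-96) = 128
k: 8·5 - 11·(-4) = 40 - (-44) = 84
v × w = (-92, 128, 84)
u · (v × w) = (-15)·(-92) + 12·128 + (-10)·84 = 1380 + 1536 - 840 = 2076

2076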